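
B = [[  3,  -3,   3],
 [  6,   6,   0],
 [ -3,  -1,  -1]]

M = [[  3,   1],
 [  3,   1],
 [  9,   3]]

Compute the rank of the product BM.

First compute BM:
[[ 27,   9],
 [ 36,  12],
 [-21,  -7]]
Now row reduce the product.
R2 ← R2 − (4/3)·R1: [0, 0]
R3 ← R3 + (7/9)·R1: [0, 0]
1 nonzero row, so rank(BM) = 1.

1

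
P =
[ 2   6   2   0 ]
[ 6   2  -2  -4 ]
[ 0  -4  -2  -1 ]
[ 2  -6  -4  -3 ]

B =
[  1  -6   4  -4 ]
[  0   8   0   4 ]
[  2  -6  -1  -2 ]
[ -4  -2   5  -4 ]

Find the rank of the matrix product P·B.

2

First compute PB:
[[  6,  24,   6,  12],
 [ 18,   0,   6,   4],
 [  0, -18,  -3,  -8],
 [  6, -30,  -3, -12]]
Now row reduce the product.
R2 ← R2 − (3)·R1: [0, -72, -12, -32]
R4 ← R4 − R1: [0, -54, -9, -24]
R3 ← R3 − (1/4)·R2: [0, 0, 0, 0]
R4 ← R4 − (3/4)·R2: [0, 0, 0, 0]
2 nonzero rows, so rank(PB) = 2.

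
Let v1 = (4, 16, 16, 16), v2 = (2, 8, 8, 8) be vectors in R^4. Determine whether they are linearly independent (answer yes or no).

Form the matrix with these vectors as rows and row reduce.
R2 ← R2 − (1/2)·R1: [0, 0, 0, 0]
1 nonzero row, so the 2 vectors span a space of dimension 1.
Since 1 < 2, the vectors are linearly dependent.

no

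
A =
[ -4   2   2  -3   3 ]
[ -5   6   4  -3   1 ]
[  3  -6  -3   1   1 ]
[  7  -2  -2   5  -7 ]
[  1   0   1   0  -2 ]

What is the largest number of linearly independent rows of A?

3

Row reduce to echelon form.
R2 ← R2 − (5/4)·R1: [0, 7/2, 3/2, 3/4, -11/4]
R3 ← R3 + (3/4)·R1: [0, -9/2, -3/2, -5/4, 13/4]
R4 ← R4 + (7/4)·R1: [0, 3/2, 3/2, -1/4, -7/4]
R5 ← R5 + (1/4)·R1: [0, 1/2, 3/2, -3/4, -5/4]
R3 ← R3 + (9/7)·R2: [0, 0, 3/7, -2/7, -2/7]
R4 ← R4 − (3/7)·R2: [0, 0, 6/7, -4/7, -4/7]
R5 ← R5 − (1/7)·R2: [0, 0, 9/7, -6/7, -6/7]
R4 ← R4 − (2)·R3: [0, 0, 0, 0, 0]
R5 ← R5 − (3)·R3: [0, 0, 0, 0, 0]
Echelon form has 3 nonzero rows, so rank(A) = 3.
The rank gives the maximum number of linearly independent rows: 3.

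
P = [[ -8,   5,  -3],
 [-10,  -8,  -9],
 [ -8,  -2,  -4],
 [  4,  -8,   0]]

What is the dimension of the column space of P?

3

Row reduce to echelon form.
R2 ← R2 − (5/4)·R1: [0, -57/4, -21/4]
R3 ← R3 − R1: [0, -7, -1]
R4 ← R4 + (1/2)·R1: [0, -11/2, -3/2]
R3 ← R3 − (28/57)·R2: [0, 0, 30/19]
R4 ← R4 − (22/57)·R2: [0, 0, 10/19]
R4 ← R4 − (1/3)·R3: [0, 0, 0]
Echelon form has 3 nonzero rows, so rank(P) = 3.
The column space has dimension equal to the rank: 3.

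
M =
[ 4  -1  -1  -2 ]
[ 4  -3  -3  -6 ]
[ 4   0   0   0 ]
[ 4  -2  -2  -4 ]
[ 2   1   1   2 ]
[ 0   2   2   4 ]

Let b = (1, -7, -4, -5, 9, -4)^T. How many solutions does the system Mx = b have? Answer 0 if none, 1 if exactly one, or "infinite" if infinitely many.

0

Row reduce the augmented matrix [M | b].
R2 ← R2 − R1: [0, -2, -2, -4, -8]
R3 ← R3 − R1: [0, 1, 1, 2, -5]
R4 ← R4 − R1: [0, -1, -1, -2, -6]
R5 ← R5 − (1/2)·R1: [0, 3/2, 3/2, 3, 17/2]
R3 ← R3 + (1/2)·R2: [0, 0, 0, 0, -9]
R4 ← R4 − (1/2)·R2: [0, 0, 0, 0, -2]
R5 ← R5 + (3/4)·R2: [0, 0, 0, 0, 5/2]
R6 ← R6 + R2: [0, 0, 0, 0, -12]
R4 ← R4 − (2/9)·R3: [0, 0, 0, 0, 0]
R5 ← R5 + (5/18)·R3: [0, 0, 0, 0, 0]
R6 ← R6 − (4/3)·R3: [0, 0, 0, 0, 0]
The echelon form has 3 nonzero rows; the last pivot sits in the augmented column, so rank(M) = 2 but rank([M|b]) = 3.
Since the ranks differ, the system is inconsistent.
It has no solutions.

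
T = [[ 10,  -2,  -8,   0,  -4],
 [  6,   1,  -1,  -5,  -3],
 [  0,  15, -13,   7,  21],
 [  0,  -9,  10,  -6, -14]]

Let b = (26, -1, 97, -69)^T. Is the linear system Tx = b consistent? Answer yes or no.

Row reduce the augmented matrix [T | b].
R2 ← R2 − (3/5)·R1: [0, 11/5, 19/5, -5, -3/5, -83/5]
R3 ← R3 − (75/11)·R2: [0, 0, -428/11, 452/11, 276/11, 2312/11]
R4 ← R4 + (45/11)·R2: [0, 0, 281/11, -291/11, -181/11, -1506/11]
R4 ← R4 + (281/428)·R3: [0, 0, 0, 56/107, 2/107, 116/107]
The echelon form has 4 nonzero rows, and every pivot lies in the first 5 columns, so rank(T) = rank([T|b]) = 4.
The system is consistent.

yes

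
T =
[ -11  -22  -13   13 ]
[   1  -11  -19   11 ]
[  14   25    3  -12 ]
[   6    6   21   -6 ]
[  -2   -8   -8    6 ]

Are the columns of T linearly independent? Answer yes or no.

Row reduce T to echelon form.
R2 ← R2 + (1/11)·R1: [0, -13, -222/11, 134/11]
R3 ← R3 + (14/11)·R1: [0, -3, -149/11, 50/11]
R4 ← R4 + (6/11)·R1: [0, -6, 153/11, 12/11]
R5 ← R5 − (2/11)·R1: [0, -4, -62/11, 40/11]
R3 ← R3 − (3/13)·R2: [0, 0, -1271/143, 248/143]
R4 ← R4 − (6/13)·R2: [0, 0, 3321/143, -648/143]
R5 ← R5 − (4/13)·R2: [0, 0, 82/143, -16/143]
R4 ← R4 + (81/31)·R3: [0, 0, 0, 0]
R5 ← R5 + (2/31)·R3: [0, 0, 0, 0]
3 pivots among 4 columns.
Only 3 < 4 pivot columns, so the columns are linearly dependent.

no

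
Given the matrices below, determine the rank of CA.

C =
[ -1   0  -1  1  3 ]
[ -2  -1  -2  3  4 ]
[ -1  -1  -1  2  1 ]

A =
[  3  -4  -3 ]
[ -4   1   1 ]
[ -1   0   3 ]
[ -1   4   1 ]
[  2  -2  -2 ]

First compute CA:
[[  3,   2,  -5],
 [  5,  11,  -6],
 [  2,   9,  -1]]
Now row reduce the product.
R2 ← R2 − (5/3)·R1: [0, 23/3, 7/3]
R3 ← R3 − (2/3)·R1: [0, 23/3, 7/3]
R3 ← R3 − R2: [0, 0, 0]
2 nonzero rows, so rank(CA) = 2.

2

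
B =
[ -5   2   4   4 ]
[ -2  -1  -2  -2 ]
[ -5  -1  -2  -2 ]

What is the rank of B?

Row reduce to echelon form.
R2 ← R2 − (2/5)·R1: [0, -9/5, -18/5, -18/5]
R3 ← R3 − R1: [0, -3, -6, -6]
R3 ← R3 − (5/3)·R2: [0, 0, 0, 0]
Echelon form has 2 nonzero rows, so rank(B) = 2.

2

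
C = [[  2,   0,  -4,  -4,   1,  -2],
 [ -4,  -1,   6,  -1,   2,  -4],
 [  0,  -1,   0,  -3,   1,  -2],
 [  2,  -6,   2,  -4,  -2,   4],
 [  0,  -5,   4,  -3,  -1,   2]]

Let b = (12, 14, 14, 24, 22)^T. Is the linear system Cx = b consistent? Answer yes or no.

yes

Row reduce the augmented matrix [C | b].
R2 ← R2 + (2)·R1: [0, -1, -2, -9, 4, -8, 38]
R4 ← R4 − R1: [0, -6, 6, 0, -3, 6, 12]
R3 ← R3 − R2: [0, 0, 2, 6, -3, 6, -24]
R4 ← R4 − (6)·R2: [0, 0, 18, 54, -27, 54, -216]
R5 ← R5 − (5)·R2: [0, 0, 14, 42, -21, 42, -168]
R4 ← R4 − (9)·R3: [0, 0, 0, 0, 0, 0, 0]
R5 ← R5 − (7)·R3: [0, 0, 0, 0, 0, 0, 0]
The echelon form has 3 nonzero rows, and every pivot lies in the first 6 columns, so rank(C) = rank([C|b]) = 3.
The system is consistent.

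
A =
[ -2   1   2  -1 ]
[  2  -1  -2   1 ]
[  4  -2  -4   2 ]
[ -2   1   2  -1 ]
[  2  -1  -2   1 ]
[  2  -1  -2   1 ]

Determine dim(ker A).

3

Row reduce to echelon form.
R2 ← R2 + R1: [0, 0, 0, 0]
R3 ← R3 + (2)·R1: [0, 0, 0, 0]
R4 ← R4 − R1: [0, 0, 0, 0]
R5 ← R5 + R1: [0, 0, 0, 0]
R6 ← R6 + R1: [0, 0, 0, 0]
1 nonzero row, so rank(A) = 1.
A has 4 columns; by rank–nullity, nullity = 4 − 1 = 3.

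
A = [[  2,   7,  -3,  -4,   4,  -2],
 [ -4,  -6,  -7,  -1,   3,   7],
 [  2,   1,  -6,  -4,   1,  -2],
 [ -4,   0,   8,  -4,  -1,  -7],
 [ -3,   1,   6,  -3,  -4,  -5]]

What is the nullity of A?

1

Row reduce to echelon form.
R2 ← R2 + (2)·R1: [0, 8, -13, -9, 11, 3]
R3 ← R3 − R1: [0, -6, -3, 0, -3, 0]
R4 ← R4 + (2)·R1: [0, 14, 2, -12, 7, -11]
R5 ← R5 + (3/2)·R1: [0, 23/2, 3/2, -9, 2, -8]
R3 ← R3 + (3/4)·R2: [0, 0, -51/4, -27/4, 21/4, 9/4]
R4 ← R4 − (7/4)·R2: [0, 0, 99/4, 15/4, -49/4, -65/4]
R5 ← R5 − (23/16)·R2: [0, 0, 323/16, 63/16, -221/16, -197/16]
R4 ← R4 + (33/17)·R3: [0, 0, 0, -159/17, -35/17, -202/17]
R5 ← R5 + (19/12)·R3: [0, 0, 0, -27/4, -11/2, -35/4]
R5 ← R5 − (153/212)·R4: [0, 0, 0, 0, -851/212, -37/212]
5 nonzero rows, so rank(A) = 5.
A has 6 columns; by rank–nullity, nullity = 6 − 5 = 1.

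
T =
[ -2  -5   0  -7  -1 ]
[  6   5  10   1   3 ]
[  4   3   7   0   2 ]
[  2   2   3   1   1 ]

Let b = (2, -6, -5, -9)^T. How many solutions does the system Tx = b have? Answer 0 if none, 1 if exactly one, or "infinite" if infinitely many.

0

Row reduce the augmented matrix [T | b].
R2 ← R2 + (3)·R1: [0, -10, 10, -20, 0, 0]
R3 ← R3 + (2)·R1: [0, -7, 7, -14, 0, -1]
R4 ← R4 + R1: [0, -3, 3, -6, 0, -7]
R3 ← R3 − (7/10)·R2: [0, 0, 0, 0, 0, -1]
R4 ← R4 − (3/10)·R2: [0, 0, 0, 0, 0, -7]
R4 ← R4 − (7)·R3: [0, 0, 0, 0, 0, 0]
The echelon form has 3 nonzero rows; the last pivot sits in the augmented column, so rank(T) = 2 but rank([T|b]) = 3.
Since the ranks differ, the system is inconsistent.
It has no solutions.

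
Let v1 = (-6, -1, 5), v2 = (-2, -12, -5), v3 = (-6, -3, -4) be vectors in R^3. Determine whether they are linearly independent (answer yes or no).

yes

Form the matrix with these vectors as rows and row reduce.
R2 ← R2 − (1/3)·R1: [0, -35/3, -20/3]
R3 ← R3 − R1: [0, -2, -9]
R3 ← R3 − (6/35)·R2: [0, 0, -55/7]
3 nonzero rows, so the 3 vectors span a space of dimension 3.
Since 3 = 3, the vectors are linearly independent.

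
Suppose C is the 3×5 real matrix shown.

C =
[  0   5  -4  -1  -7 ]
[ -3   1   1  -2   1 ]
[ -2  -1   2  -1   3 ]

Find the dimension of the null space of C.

Row reduce to echelon form.
Swap R1 ↔ R2
R3 ← R3 − (2/3)·R1: [0, -5/3, 4/3, 1/3, 7/3]
R3 ← R3 + (1/3)·R2: [0, 0, 0, 0, 0]
2 nonzero rows, so rank(C) = 2.
C has 5 columns; by rank–nullity, nullity = 5 − 2 = 3.

3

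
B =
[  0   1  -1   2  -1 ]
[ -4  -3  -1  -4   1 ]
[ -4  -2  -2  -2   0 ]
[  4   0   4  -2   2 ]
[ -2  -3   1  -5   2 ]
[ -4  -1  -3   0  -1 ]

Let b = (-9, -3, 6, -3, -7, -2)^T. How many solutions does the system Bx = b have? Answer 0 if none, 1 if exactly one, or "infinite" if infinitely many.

Row reduce the augmented matrix [B | b].
Swap R1 ↔ R2
R3 ← R3 − R1: [0, 1, -1, 2, -1, 9]
R4 ← R4 + R1: [0, -3, 3, -6, 3, -6]
R5 ← R5 − (1/2)·R1: [0, -3/2, 3/2, -3, 3/2, -11/2]
R6 ← R6 − R1: [0, 2, -2, 4, -2, 1]
R3 ← R3 − R2: [0, 0, 0, 0, 0, 18]
R4 ← R4 + (3)·R2: [0, 0, 0, 0, 0, -33]
R5 ← R5 + (3/2)·R2: [0, 0, 0, 0, 0, -19]
R6 ← R6 − (2)·R2: [0, 0, 0, 0, 0, 19]
R4 ← R4 + (11/6)·R3: [0, 0, 0, 0, 0, 0]
R5 ← R5 + (19/18)·R3: [0, 0, 0, 0, 0, 0]
R6 ← R6 − (19/18)·R3: [0, 0, 0, 0, 0, 0]
The echelon form has 3 nonzero rows; the last pivot sits in the augmented column, so rank(B) = 2 but rank([B|b]) = 3.
Since the ranks differ, the system is inconsistent.
It has no solutions.

0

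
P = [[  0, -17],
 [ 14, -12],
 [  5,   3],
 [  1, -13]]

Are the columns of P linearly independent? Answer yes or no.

Row reduce P to echelon form.
Swap R1 ↔ R2
R3 ← R3 − (5/14)·R1: [0, 51/7]
R4 ← R4 − (1/14)·R1: [0, -85/7]
R3 ← R3 + (3/7)·R2: [0, 0]
R4 ← R4 − (5/7)·R2: [0, 0]
2 pivots among 2 columns.
Every column is a pivot column, so the columns are linearly independent.

yes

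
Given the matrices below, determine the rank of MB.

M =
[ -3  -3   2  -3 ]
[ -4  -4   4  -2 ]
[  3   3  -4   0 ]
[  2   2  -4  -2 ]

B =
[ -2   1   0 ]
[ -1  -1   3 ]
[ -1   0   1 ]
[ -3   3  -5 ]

2

First compute MB:
[[ 16,  -9,   8],
 [ 14,  -6,   2],
 [ -5,   0,   5],
 [  4,  -6,  12]]
Now row reduce the product.
R2 ← R2 − (7/8)·R1: [0, 15/8, -5]
R3 ← R3 + (5/16)·R1: [0, -45/16, 15/2]
R4 ← R4 − (1/4)·R1: [0, -15/4, 10]
R3 ← R3 + (3/2)·R2: [0, 0, 0]
R4 ← R4 + (2)·R2: [0, 0, 0]
2 nonzero rows, so rank(MB) = 2.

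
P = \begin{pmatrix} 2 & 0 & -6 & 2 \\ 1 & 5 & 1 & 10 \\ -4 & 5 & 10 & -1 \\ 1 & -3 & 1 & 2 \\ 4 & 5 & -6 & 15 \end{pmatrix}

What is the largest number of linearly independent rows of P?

Row reduce to echelon form.
R2 ← R2 − (1/2)·R1: [0, 5, 4, 9]
R3 ← R3 + (2)·R1: [0, 5, -2, 3]
R4 ← R4 − (1/2)·R1: [0, -3, 4, 1]
R5 ← R5 − (2)·R1: [0, 5, 6, 11]
R3 ← R3 − R2: [0, 0, -6, -6]
R4 ← R4 + (3/5)·R2: [0, 0, 32/5, 32/5]
R5 ← R5 − R2: [0, 0, 2, 2]
R4 ← R4 + (16/15)·R3: [0, 0, 0, 0]
R5 ← R5 + (1/3)·R3: [0, 0, 0, 0]
Echelon form has 3 nonzero rows, so rank(P) = 3.
The rank gives the maximum number of linearly independent rows: 3.

3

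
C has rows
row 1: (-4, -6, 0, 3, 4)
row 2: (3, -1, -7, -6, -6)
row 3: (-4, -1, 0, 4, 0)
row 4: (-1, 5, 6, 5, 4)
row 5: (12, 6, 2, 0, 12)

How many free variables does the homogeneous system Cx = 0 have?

0

Row reduce to echelon form.
R2 ← R2 + (3/4)·R1: [0, -11/2, -7, -15/4, -3]
R3 ← R3 − R1: [0, 5, 0, 1, -4]
R4 ← R4 − (1/4)·R1: [0, 13/2, 6, 17/4, 3]
R5 ← R5 + (3)·R1: [0, -12, 2, 9, 24]
R3 ← R3 + (10/11)·R2: [0, 0, -70/11, -53/22, -74/11]
R4 ← R4 + (13/11)·R2: [0, 0, -25/11, -2/11, -6/11]
R5 ← R5 − (24/11)·R2: [0, 0, 190/11, 189/11, 336/11]
R4 ← R4 − (5/14)·R3: [0, 0, 0, 19/28, 13/7]
R5 ← R5 + (19/7)·R3: [0, 0, 0, 149/14, 86/7]
R5 ← R5 − (298/19)·R4: [0, 0, 0, 0, -320/19]
5 nonzero rows, so rank(C) = 5.
C has 5 columns; by rank–nullity, nullity = 5 − 5 = 0.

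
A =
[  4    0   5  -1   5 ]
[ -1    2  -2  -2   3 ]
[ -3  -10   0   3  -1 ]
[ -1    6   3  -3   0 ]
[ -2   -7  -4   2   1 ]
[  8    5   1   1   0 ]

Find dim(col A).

4

Row reduce to echelon form.
R2 ← R2 + (1/4)·R1: [0, 2, -3/4, -9/4, 17/4]
R3 ← R3 + (3/4)·R1: [0, -10, 15/4, 9/4, 11/4]
R4 ← R4 + (1/4)·R1: [0, 6, 17/4, -13/4, 5/4]
R5 ← R5 + (1/2)·R1: [0, -7, -3/2, 3/2, 7/2]
R6 ← R6 − (2)·R1: [0, 5, -9, 3, -10]
R3 ← R3 + (5)·R2: [0, 0, 0, -9, 24]
R4 ← R4 − (3)·R2: [0, 0, 13/2, 7/2, -23/2]
R5 ← R5 + (7/2)·R2: [0, 0, -33/8, -51/8, 147/8]
R6 ← R6 − (5/2)·R2: [0, 0, -57/8, 69/8, -165/8]
Swap R3 ↔ R4
R5 ← R5 + (33/52)·R3: [0, 0, 0, -54/13, 144/13]
R6 ← R6 + (57/52)·R3: [0, 0, 0, 162/13, -432/13]
R5 ← R5 − (6/13)·R4: [0, 0, 0, 0, 0]
R6 ← R6 + (18/13)·R4: [0, 0, 0, 0, 0]
Echelon form has 4 nonzero rows, so rank(A) = 4.
The column space has dimension equal to the rank: 4.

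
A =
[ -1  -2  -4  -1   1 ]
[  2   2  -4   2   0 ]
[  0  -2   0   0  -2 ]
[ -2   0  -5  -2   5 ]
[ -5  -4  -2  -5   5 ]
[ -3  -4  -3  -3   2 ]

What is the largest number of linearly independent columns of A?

Row reduce to echelon form.
R2 ← R2 + (2)·R1: [0, -2, -12, 0, 2]
R4 ← R4 − (2)·R1: [0, 4, 3, 0, 3]
R5 ← R5 − (5)·R1: [0, 6, 18, 0, 0]
R6 ← R6 − (3)·R1: [0, 2, 9, 0, -1]
R3 ← R3 − R2: [0, 0, 12, 0, -4]
R4 ← R4 + (2)·R2: [0, 0, -21, 0, 7]
R5 ← R5 + (3)·R2: [0, 0, -18, 0, 6]
R6 ← R6 + R2: [0, 0, -3, 0, 1]
R4 ← R4 + (7/4)·R3: [0, 0, 0, 0, 0]
R5 ← R5 + (3/2)·R3: [0, 0, 0, 0, 0]
R6 ← R6 + (1/4)·R3: [0, 0, 0, 0, 0]
Echelon form has 3 nonzero rows, so rank(A) = 3.
The rank gives the maximum number of linearly independent columns: 3.

3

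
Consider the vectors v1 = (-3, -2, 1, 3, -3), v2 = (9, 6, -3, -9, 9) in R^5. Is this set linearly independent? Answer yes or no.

Form the matrix with these vectors as rows and row reduce.
R2 ← R2 + (3)·R1: [0, 0, 0, 0, 0]
1 nonzero row, so the 2 vectors span a space of dimension 1.
Since 1 < 2, the vectors are linearly dependent.

no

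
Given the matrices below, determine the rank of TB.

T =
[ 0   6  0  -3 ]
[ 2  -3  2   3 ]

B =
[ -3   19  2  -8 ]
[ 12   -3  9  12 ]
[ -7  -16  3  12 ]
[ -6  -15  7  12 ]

2

First compute TB:
[[ 90,  27,  33,  36],
 [-74, -30,   4,   8]]
Now row reduce the product.
R2 ← R2 + (37/45)·R1: [0, -39/5, 467/15, 188/5]
2 nonzero rows, so rank(TB) = 2.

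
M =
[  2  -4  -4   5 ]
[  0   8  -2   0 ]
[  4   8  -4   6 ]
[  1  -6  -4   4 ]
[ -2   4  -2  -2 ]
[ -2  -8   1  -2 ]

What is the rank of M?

Row reduce to echelon form.
R3 ← R3 − (2)·R1: [0, 16, 4, -4]
R4 ← R4 − (1/2)·R1: [0, -4, -2, 3/2]
R5 ← R5 + R1: [0, 0, -6, 3]
R6 ← R6 + R1: [0, -12, -3, 3]
R3 ← R3 − (2)·R2: [0, 0, 8, -4]
R4 ← R4 + (1/2)·R2: [0, 0, -3, 3/2]
R6 ← R6 + (3/2)·R2: [0, 0, -6, 3]
R4 ← R4 + (3/8)·R3: [0, 0, 0, 0]
R5 ← R5 + (3/4)·R3: [0, 0, 0, 0]
R6 ← R6 + (3/4)·R3: [0, 0, 0, 0]
Echelon form has 3 nonzero rows, so rank(M) = 3.

3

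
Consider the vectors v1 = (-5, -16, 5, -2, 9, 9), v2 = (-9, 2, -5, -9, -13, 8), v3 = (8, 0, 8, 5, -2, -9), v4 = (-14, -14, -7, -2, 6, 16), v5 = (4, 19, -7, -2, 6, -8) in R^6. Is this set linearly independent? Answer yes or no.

yes

Form the matrix with these vectors as rows and row reduce.
R2 ← R2 − (9/5)·R1: [0, 154/5, -14, -27/5, -146/5, -41/5]
R3 ← R3 + (8/5)·R1: [0, -128/5, 16, 9/5, 62/5, 27/5]
R4 ← R4 − (14/5)·R1: [0, 154/5, -21, 18/5, -96/5, -46/5]
R5 ← R5 + (4/5)·R1: [0, 31/5, -3, -18/5, 66/5, -4/5]
R3 ← R3 + (64/77)·R2: [0, 0, 48/11, -207/77, -914/77, -109/77]
R4 ← R4 − R2: [0, 0, -7, 9, 10, -1]
R5 ← R5 − (31/154)·R2: [0, 0, -2/11, -387/154, 1469/77, 131/154]
R4 ← R4 + (77/48)·R3: [0, 0, 0, 75/16, -217/24, -157/48]
R5 ← R5 + (1/24)·R3: [0, 0, 0, -21/8, 223/12, 19/24]
R5 ← R5 + (14/25)·R4: [0, 0, 0, 0, 338/25, -26/25]
5 nonzero rows, so the 5 vectors span a space of dimension 5.
Since 5 = 5, the vectors are linearly independent.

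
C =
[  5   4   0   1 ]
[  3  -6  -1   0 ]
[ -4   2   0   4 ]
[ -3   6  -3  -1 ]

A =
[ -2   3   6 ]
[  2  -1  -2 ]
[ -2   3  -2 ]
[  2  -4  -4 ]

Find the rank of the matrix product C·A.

3

First compute CA:
[[  0,   7,  18],
 [-16,  12,  32],
 [ 20, -30, -44],
 [ 22, -20, -20]]
Now row reduce the product.
Swap R1 ↔ R2
R3 ← R3 + (5/4)·R1: [0, -15, -4]
R4 ← R4 + (11/8)·R1: [0, -7/2, 24]
R3 ← R3 + (15/7)·R2: [0, 0, 242/7]
R4 ← R4 + (1/2)·R2: [0, 0, 33]
R4 ← R4 − (21/22)·R3: [0, 0, 0]
3 nonzero rows, so rank(CA) = 3.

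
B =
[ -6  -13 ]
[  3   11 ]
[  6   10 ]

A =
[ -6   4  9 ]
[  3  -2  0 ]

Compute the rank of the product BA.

First compute BA:
[[ -3,   2, -54],
 [ 15, -10,  27],
 [ -6,   4,  54]]
Now row reduce the product.
R2 ← R2 + (5)·R1: [0, 0, -243]
R3 ← R3 − (2)·R1: [0, 0, 162]
R3 ← R3 + (2/3)·R2: [0, 0, 0]
2 nonzero rows, so rank(BA) = 2.

2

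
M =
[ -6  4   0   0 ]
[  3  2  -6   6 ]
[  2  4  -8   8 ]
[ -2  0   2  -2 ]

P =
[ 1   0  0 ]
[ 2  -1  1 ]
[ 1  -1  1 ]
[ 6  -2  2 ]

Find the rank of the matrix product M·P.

2

First compute MP:
[[  2,  -4,   4],
 [ 37,  -8,   8],
 [ 50, -12,  12],
 [-12,   2,  -2]]
Now row reduce the product.
R2 ← R2 − (37/2)·R1: [0, 66, -66]
R3 ← R3 − (25)·R1: [0, 88, -88]
R4 ← R4 + (6)·R1: [0, -22, 22]
R3 ← R3 − (4/3)·R2: [0, 0, 0]
R4 ← R4 + (1/3)·R2: [0, 0, 0]
2 nonzero rows, so rank(MP) = 2.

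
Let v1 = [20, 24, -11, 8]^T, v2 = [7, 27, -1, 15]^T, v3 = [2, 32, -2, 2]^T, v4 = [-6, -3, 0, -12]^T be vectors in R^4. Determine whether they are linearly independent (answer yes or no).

yes

Form the matrix with these vectors as rows and row reduce.
R2 ← R2 − (7/20)·R1: [0, 93/5, 57/20, 61/5]
R3 ← R3 − (1/10)·R1: [0, 148/5, -9/10, 6/5]
R4 ← R4 + (3/10)·R1: [0, 21/5, -33/10, -48/5]
R3 ← R3 − (148/93)·R2: [0, 0, -337/62, -1694/93]
R4 ← R4 − (7/31)·R2: [0, 0, -489/124, -383/31]
R4 ← R4 − (489/674)·R3: [0, 0, 0, 290/337]
4 nonzero rows, so the 4 vectors span a space of dimension 4.
Since 4 = 4, the vectors are linearly independent.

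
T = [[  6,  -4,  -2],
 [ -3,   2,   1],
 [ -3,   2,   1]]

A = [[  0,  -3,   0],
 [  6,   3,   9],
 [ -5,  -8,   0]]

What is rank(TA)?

1

First compute TA:
[[-14, -14, -36],
 [  7,   7,  18],
 [  7,   7,  18]]
Now row reduce the product.
R2 ← R2 + (1/2)·R1: [0, 0, 0]
R3 ← R3 + (1/2)·R1: [0, 0, 0]
1 nonzero row, so rank(TA) = 1.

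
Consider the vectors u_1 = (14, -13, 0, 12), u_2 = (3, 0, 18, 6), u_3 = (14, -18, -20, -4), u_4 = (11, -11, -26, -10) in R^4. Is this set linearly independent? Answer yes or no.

Form the matrix with these vectors as rows and row reduce.
R2 ← R2 − (3/14)·R1: [0, 39/14, 18, 24/7]
R3 ← R3 − R1: [0, -5, -20, -16]
R4 ← R4 − (11/14)·R1: [0, -11/14, -26, -136/7]
R3 ← R3 + (70/39)·R2: [0, 0, 160/13, -128/13]
R4 ← R4 + (11/39)·R2: [0, 0, -272/13, -240/13]
R4 ← R4 + (17/10)·R3: [0, 0, 0, -176/5]
4 nonzero rows, so the 4 vectors span a space of dimension 4.
Since 4 = 4, the vectors are linearly independent.

yes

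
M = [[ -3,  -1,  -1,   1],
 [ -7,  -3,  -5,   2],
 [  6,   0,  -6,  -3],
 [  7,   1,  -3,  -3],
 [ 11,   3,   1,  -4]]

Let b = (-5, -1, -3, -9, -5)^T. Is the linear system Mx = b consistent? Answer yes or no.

Row reduce the augmented matrix [M | b].
R2 ← R2 − (7/3)·R1: [0, -2/3, -8/3, -1/3, 32/3]
R3 ← R3 + (2)·R1: [0, -2, -8, -1, -13]
R4 ← R4 + (7/3)·R1: [0, -4/3, -16/3, -2/3, -62/3]
R5 ← R5 + (11/3)·R1: [0, -2/3, -8/3, -1/3, -70/3]
R3 ← R3 − (3)·R2: [0, 0, 0, 0, -45]
R4 ← R4 − (2)·R2: [0, 0, 0, 0, -42]
R5 ← R5 − R2: [0, 0, 0, 0, -34]
R4 ← R4 − (14/15)·R3: [0, 0, 0, 0, 0]
R5 ← R5 − (34/45)·R3: [0, 0, 0, 0, 0]
The echelon form has 3 nonzero rows; the last pivot sits in the augmented column, so rank(M) = 2 but rank([M|b]) = 3.
Since the ranks differ, the system is inconsistent.

no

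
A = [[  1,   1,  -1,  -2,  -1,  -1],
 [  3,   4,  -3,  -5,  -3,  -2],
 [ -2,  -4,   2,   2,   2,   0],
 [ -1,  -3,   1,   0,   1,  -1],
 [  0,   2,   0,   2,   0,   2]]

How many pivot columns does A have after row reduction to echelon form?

2

Row reduce to echelon form.
R2 ← R2 − (3)·R1: [0, 1, 0, 1, 0, 1]
R3 ← R3 + (2)·R1: [0, -2, 0, -2, 0, -2]
R4 ← R4 + R1: [0, -2, 0, -2, 0, -2]
R3 ← R3 + (2)·R2: [0, 0, 0, 0, 0, 0]
R4 ← R4 + (2)·R2: [0, 0, 0, 0, 0, 0]
R5 ← R5 − (2)·R2: [0, 0, 0, 0, 0, 0]
Echelon form has 2 nonzero rows, so rank(A) = 2.
Each nonzero row contributes one pivot column: 2 pivot columns.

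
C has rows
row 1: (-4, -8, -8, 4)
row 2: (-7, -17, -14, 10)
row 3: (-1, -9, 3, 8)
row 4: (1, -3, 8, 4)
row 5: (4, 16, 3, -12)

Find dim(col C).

Row reduce to echelon form.
R2 ← R2 − (7/4)·R1: [0, -3, 0, 3]
R3 ← R3 − (1/4)·R1: [0, -7, 5, 7]
R4 ← R4 + (1/4)·R1: [0, -5, 6, 5]
R5 ← R5 + R1: [0, 8, -5, -8]
R3 ← R3 − (7/3)·R2: [0, 0, 5, 0]
R4 ← R4 − (5/3)·R2: [0, 0, 6, 0]
R5 ← R5 + (8/3)·R2: [0, 0, -5, 0]
R4 ← R4 − (6/5)·R3: [0, 0, 0, 0]
R5 ← R5 + R3: [0, 0, 0, 0]
Echelon form has 3 nonzero rows, so rank(C) = 3.
The column space has dimension equal to the rank: 3.

3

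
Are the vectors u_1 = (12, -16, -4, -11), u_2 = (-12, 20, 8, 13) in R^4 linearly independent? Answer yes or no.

yes

Form the matrix with these vectors as rows and row reduce.
R2 ← R2 + R1: [0, 4, 4, 2]
2 nonzero rows, so the 2 vectors span a space of dimension 2.
Since 2 = 2, the vectors are linearly independent.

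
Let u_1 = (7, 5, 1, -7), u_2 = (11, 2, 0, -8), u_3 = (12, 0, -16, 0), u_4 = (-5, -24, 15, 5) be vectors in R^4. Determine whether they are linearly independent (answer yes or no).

Form the matrix with these vectors as rows and row reduce.
R2 ← R2 − (11/7)·R1: [0, -41/7, -11/7, 3]
R3 ← R3 − (12/7)·R1: [0, -60/7, -124/7, 12]
R4 ← R4 + (5/7)·R1: [0, -143/7, 110/7, 0]
R3 ← R3 − (60/41)·R2: [0, 0, -632/41, 312/41]
R4 ← R4 − (143/41)·R2: [0, 0, 869/41, -429/41]
R4 ← R4 + (11/8)·R3: [0, 0, 0, 0]
3 nonzero rows, so the 4 vectors span a space of dimension 3.
Since 3 < 4, the vectors are linearly dependent.

no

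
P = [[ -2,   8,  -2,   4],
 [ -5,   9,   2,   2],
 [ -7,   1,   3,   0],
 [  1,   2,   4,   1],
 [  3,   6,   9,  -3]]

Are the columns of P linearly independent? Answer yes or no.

Row reduce P to echelon form.
R2 ← R2 − (5/2)·R1: [0, -11, 7, -8]
R3 ← R3 − (7/2)·R1: [0, -27, 10, -14]
R4 ← R4 + (1/2)·R1: [0, 6, 3, 3]
R5 ← R5 + (3/2)·R1: [0, 18, 6, 3]
R3 ← R3 − (27/11)·R2: [0, 0, -79/11, 62/11]
R4 ← R4 + (6/11)·R2: [0, 0, 75/11, -15/11]
R5 ← R5 + (18/11)·R2: [0, 0, 192/11, -111/11]
R4 ← R4 + (75/79)·R3: [0, 0, 0, 315/79]
R5 ← R5 + (192/79)·R3: [0, 0, 0, 285/79]
R5 ← R5 − (19/21)·R4: [0, 0, 0, 0]
4 pivots among 4 columns.
Every column is a pivot column, so the columns are linearly independent.

yes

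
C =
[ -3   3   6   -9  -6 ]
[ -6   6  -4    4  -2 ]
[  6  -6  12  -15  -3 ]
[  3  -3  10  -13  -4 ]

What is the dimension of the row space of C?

2

Row reduce to echelon form.
R2 ← R2 − (2)·R1: [0, 0, -16, 22, 10]
R3 ← R3 + (2)·R1: [0, 0, 24, -33, -15]
R4 ← R4 + R1: [0, 0, 16, -22, -10]
R3 ← R3 + (3/2)·R2: [0, 0, 0, 0, 0]
R4 ← R4 + R2: [0, 0, 0, 0, 0]
Echelon form has 2 nonzero rows, so rank(C) = 2.
The row space has dimension equal to the rank: 2.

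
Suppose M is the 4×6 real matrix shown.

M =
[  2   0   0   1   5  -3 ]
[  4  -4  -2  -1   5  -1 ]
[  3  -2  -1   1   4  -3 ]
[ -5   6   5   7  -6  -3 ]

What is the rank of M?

Row reduce to echelon form.
R2 ← R2 − (2)·R1: [0, -4, -2, -3, -5, 5]
R3 ← R3 − (3/2)·R1: [0, -2, -1, -1/2, -7/2, 3/2]
R4 ← R4 + (5/2)·R1: [0, 6, 5, 19/2, 13/2, -21/2]
R3 ← R3 − (1/2)·R2: [0, 0, 0, 1, -1, -1]
R4 ← R4 + (3/2)·R2: [0, 0, 2, 5, -1, -3]
Swap R3 ↔ R4
Echelon form has 4 nonzero rows, so rank(M) = 4.

4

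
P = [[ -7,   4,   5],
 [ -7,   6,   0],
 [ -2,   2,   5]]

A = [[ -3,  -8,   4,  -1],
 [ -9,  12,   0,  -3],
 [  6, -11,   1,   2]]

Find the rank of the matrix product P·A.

First compute PA:
[[ 15,  49, -23,   5],
 [-33, 128, -28, -11],
 [ 18, -15,  -3,   6]]
Now row reduce the product.
R2 ← R2 + (11/5)·R1: [0, 1179/5, -393/5, 0]
R3 ← R3 − (6/5)·R1: [0, -369/5, 123/5, 0]
R3 ← R3 + (41/131)·R2: [0, 0, 0, 0]
2 nonzero rows, so rank(PA) = 2.

2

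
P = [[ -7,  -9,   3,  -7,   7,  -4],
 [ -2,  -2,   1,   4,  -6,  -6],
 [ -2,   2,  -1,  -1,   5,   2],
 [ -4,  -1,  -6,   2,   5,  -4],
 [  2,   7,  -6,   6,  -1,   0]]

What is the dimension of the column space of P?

5

Row reduce to echelon form.
R2 ← R2 − (2/7)·R1: [0, 4/7, 1/7, 6, -8, -34/7]
R3 ← R3 − (2/7)·R1: [0, 32/7, -13/7, 1, 3, 22/7]
R4 ← R4 − (4/7)·R1: [0, 29/7, -54/7, 6, 1, -12/7]
R5 ← R5 + (2/7)·R1: [0, 31/7, -36/7, 4, 1, -8/7]
R3 ← R3 − (8)·R2: [0, 0, -3, -47, 67, 42]
R4 ← R4 − (29/4)·R2: [0, 0, -35/4, -75/2, 59, 67/2]
R5 ← R5 − (31/4)·R2: [0, 0, -25/4, -85/2, 63, 73/2]
R4 ← R4 − (35/12)·R3: [0, 0, 0, 1195/12, -1637/12, -89]
R5 ← R5 − (25/12)·R3: [0, 0, 0, 665/12, -919/12, -51]
R5 ← R5 − (133/239)·R4: [0, 0, 0, 0, -160/239, -352/239]
Echelon form has 5 nonzero rows, so rank(P) = 5.
The column space has dimension equal to the rank: 5.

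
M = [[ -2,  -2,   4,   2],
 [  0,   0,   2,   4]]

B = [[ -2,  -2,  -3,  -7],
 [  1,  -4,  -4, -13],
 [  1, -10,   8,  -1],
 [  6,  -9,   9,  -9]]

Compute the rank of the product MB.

2

First compute MB:
[[ 18, -46,  64,  18],
 [ 26, -56,  52, -38]]
Now row reduce the product.
R2 ← R2 − (13/9)·R1: [0, 94/9, -364/9, -64]
2 nonzero rows, so rank(MB) = 2.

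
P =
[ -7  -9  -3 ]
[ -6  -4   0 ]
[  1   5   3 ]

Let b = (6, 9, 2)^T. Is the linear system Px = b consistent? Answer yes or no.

no

Row reduce the augmented matrix [P | b].
R2 ← R2 − (6/7)·R1: [0, 26/7, 18/7, 27/7]
R3 ← R3 + (1/7)·R1: [0, 26/7, 18/7, 20/7]
R3 ← R3 − R2: [0, 0, 0, -1]
The echelon form has 3 nonzero rows; the last pivot sits in the augmented column, so rank(P) = 2 but rank([P|b]) = 3.
Since the ranks differ, the system is inconsistent.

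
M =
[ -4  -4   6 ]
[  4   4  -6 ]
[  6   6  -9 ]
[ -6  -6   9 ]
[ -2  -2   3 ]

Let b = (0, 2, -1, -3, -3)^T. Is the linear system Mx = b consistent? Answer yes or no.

no

Row reduce the augmented matrix [M | b].
R2 ← R2 + R1: [0, 0, 0, 2]
R3 ← R3 + (3/2)·R1: [0, 0, 0, -1]
R4 ← R4 − (3/2)·R1: [0, 0, 0, -3]
R5 ← R5 − (1/2)·R1: [0, 0, 0, -3]
R3 ← R3 + (1/2)·R2: [0, 0, 0, 0]
R4 ← R4 + (3/2)·R2: [0, 0, 0, 0]
R5 ← R5 + (3/2)·R2: [0, 0, 0, 0]
The echelon form has 2 nonzero rows; the last pivot sits in the augmented column, so rank(M) = 1 but rank([M|b]) = 2.
Since the ranks differ, the system is inconsistent.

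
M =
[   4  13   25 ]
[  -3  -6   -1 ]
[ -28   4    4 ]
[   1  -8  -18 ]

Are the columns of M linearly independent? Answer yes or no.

Row reduce M to echelon form.
R2 ← R2 + (3/4)·R1: [0, 15/4, 71/4]
R3 ← R3 + (7)·R1: [0, 95, 179]
R4 ← R4 − (1/4)·R1: [0, -45/4, -97/4]
R3 ← R3 − (76/3)·R2: [0, 0, -812/3]
R4 ← R4 + (3)·R2: [0, 0, 29]
R4 ← R4 + (3/28)·R3: [0, 0, 0]
3 pivots among 3 columns.
Every column is a pivot column, so the columns are linearly independent.

yes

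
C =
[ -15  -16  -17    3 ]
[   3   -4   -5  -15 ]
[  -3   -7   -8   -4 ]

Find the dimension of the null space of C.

Row reduce to echelon form.
R2 ← R2 + (1/5)·R1: [0, -36/5, -42/5, -72/5]
R3 ← R3 − (1/5)·R1: [0, -19/5, -23/5, -23/5]
R3 ← R3 − (19/36)·R2: [0, 0, -1/6, 3]
3 nonzero rows, so rank(C) = 3.
C has 4 columns; by rank–nullity, nullity = 4 − 3 = 1.

1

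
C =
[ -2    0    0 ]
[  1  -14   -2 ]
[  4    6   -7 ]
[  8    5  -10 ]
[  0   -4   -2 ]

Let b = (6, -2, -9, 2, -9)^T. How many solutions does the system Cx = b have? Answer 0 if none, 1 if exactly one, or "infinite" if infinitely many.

0

Row reduce the augmented matrix [C | b].
R2 ← R2 + (1/2)·R1: [0, -14, -2, 1]
R3 ← R3 + (2)·R1: [0, 6, -7, 3]
R4 ← R4 + (4)·R1: [0, 5, -10, 26]
R3 ← R3 + (3/7)·R2: [0, 0, -55/7, 24/7]
R4 ← R4 + (5/14)·R2: [0, 0, -75/7, 369/14]
R5 ← R5 − (2/7)·R2: [0, 0, -10/7, -65/7]
R4 ← R4 − (15/11)·R3: [0, 0, 0, 477/22]
R5 ← R5 − (2/11)·R3: [0, 0, 0, -109/11]
R5 ← R5 + (218/477)·R4: [0, 0, 0, 0]
The echelon form has 4 nonzero rows; the last pivot sits in the augmented column, so rank(C) = 3 but rank([C|b]) = 4.
Since the ranks differ, the system is inconsistent.
It has no solutions.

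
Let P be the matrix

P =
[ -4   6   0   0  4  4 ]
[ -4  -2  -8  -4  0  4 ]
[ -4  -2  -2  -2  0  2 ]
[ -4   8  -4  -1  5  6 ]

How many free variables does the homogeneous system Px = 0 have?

Row reduce to echelon form.
R2 ← R2 − R1: [0, -8, -8, -4, -4, 0]
R3 ← R3 − R1: [0, -8, -2, -2, -4, -2]
R4 ← R4 − R1: [0, 2, -4, -1, 1, 2]
R3 ← R3 − R2: [0, 0, 6, 2, 0, -2]
R4 ← R4 + (1/4)·R2: [0, 0, -6, -2, 0, 2]
R4 ← R4 + R3: [0, 0, 0, 0, 0, 0]
3 nonzero rows, so rank(P) = 3.
P has 6 columns; by rank–nullity, nullity = 6 − 3 = 3.

3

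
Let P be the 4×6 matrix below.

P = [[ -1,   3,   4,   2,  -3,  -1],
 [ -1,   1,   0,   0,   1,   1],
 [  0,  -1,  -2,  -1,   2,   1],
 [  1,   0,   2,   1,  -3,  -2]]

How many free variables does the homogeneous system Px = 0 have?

Row reduce to echelon form.
R2 ← R2 − R1: [0, -2, -4, -2, 4, 2]
R4 ← R4 + R1: [0, 3, 6, 3, -6, -3]
R3 ← R3 − (1/2)·R2: [0, 0, 0, 0, 0, 0]
R4 ← R4 + (3/2)·R2: [0, 0, 0, 0, 0, 0]
2 nonzero rows, so rank(P) = 2.
P has 6 columns; by rank–nullity, nullity = 6 − 2 = 4.

4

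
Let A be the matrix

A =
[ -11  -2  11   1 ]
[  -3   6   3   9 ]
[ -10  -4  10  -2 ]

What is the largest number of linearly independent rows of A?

Row reduce to echelon form.
R2 ← R2 − (3/11)·R1: [0, 72/11, 0, 96/11]
R3 ← R3 − (10/11)·R1: [0, -24/11, 0, -32/11]
R3 ← R3 + (1/3)·R2: [0, 0, 0, 0]
Echelon form has 2 nonzero rows, so rank(A) = 2.
The rank gives the maximum number of linearly independent rows: 2.

2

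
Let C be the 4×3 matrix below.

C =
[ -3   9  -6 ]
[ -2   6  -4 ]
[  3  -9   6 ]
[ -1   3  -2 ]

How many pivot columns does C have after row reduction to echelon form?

Row reduce to echelon form.
R2 ← R2 − (2/3)·R1: [0, 0, 0]
R3 ← R3 + R1: [0, 0, 0]
R4 ← R4 − (1/3)·R1: [0, 0, 0]
Echelon form has 1 nonzero row, so rank(C) = 1.
Each nonzero row contributes one pivot column: 1 pivot columns.

1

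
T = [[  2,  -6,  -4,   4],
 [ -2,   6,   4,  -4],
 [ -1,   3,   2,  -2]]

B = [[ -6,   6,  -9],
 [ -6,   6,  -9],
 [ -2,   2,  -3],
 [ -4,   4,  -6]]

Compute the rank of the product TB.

1

First compute TB:
[[ 16, -16,  24],
 [-16,  16, -24],
 [ -8,   8, -12]]
Now row reduce the product.
R2 ← R2 + R1: [0, 0, 0]
R3 ← R3 + (1/2)·R1: [0, 0, 0]
1 nonzero row, so rank(TB) = 1.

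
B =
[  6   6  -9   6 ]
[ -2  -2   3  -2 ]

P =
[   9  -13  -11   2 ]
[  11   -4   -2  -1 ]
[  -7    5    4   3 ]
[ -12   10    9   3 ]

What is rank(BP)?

First compute BP:
[[111, -87, -60,  -3],
 [-37,  29,  20,   1]]
Now row reduce the product.
R2 ← R2 + (1/3)·R1: [0, 0, 0, 0]
1 nonzero row, so rank(BP) = 1.

1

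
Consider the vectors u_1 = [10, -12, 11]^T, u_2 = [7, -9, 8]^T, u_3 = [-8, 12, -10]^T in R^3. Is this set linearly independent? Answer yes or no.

Form the matrix with these vectors as rows and row reduce.
R2 ← R2 − (7/10)·R1: [0, -3/5, 3/10]
R3 ← R3 + (4/5)·R1: [0, 12/5, -6/5]
R3 ← R3 + (4)·R2: [0, 0, 0]
2 nonzero rows, so the 3 vectors span a space of dimension 2.
Since 2 < 3, the vectors are linearly dependent.

no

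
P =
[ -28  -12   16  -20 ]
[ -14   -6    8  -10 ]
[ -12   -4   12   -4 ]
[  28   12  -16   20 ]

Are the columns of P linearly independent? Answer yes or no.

no

Row reduce P to echelon form.
R2 ← R2 − (1/2)·R1: [0, 0, 0, 0]
R3 ← R3 − (3/7)·R1: [0, 8/7, 36/7, 32/7]
R4 ← R4 + R1: [0, 0, 0, 0]
Swap R2 ↔ R3
2 pivots among 4 columns.
Only 2 < 4 pivot columns, so the columns are linearly dependent.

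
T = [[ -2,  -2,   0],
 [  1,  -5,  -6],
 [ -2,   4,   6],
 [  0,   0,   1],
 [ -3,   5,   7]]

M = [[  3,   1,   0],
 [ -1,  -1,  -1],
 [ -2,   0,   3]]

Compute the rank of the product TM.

3

First compute TM:
[[ -4,   0,   2],
 [ 20,   6, -13],
 [-22,  -6,  14],
 [ -2,   0,   3],
 [-28,  -8,  16]]
Now row reduce the product.
R2 ← R2 + (5)·R1: [0, 6, -3]
R3 ← R3 − (11/2)·R1: [0, -6, 3]
R4 ← R4 − (1/2)·R1: [0, 0, 2]
R5 ← R5 − (7)·R1: [0, -8, 2]
R3 ← R3 + R2: [0, 0, 0]
R5 ← R5 + (4/3)·R2: [0, 0, -2]
Swap R3 ↔ R4
R5 ← R5 + R3: [0, 0, 0]
3 nonzero rows, so rank(TM) = 3.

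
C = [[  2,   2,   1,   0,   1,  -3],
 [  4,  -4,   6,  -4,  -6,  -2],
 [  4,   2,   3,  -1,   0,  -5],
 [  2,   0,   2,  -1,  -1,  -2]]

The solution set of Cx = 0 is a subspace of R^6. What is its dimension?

4

Row reduce to echelon form.
R2 ← R2 − (2)·R1: [0, -8, 4, -4, -8, 4]
R3 ← R3 − (2)·R1: [0, -2, 1, -1, -2, 1]
R4 ← R4 − R1: [0, -2, 1, -1, -2, 1]
R3 ← R3 − (1/4)·R2: [0, 0, 0, 0, 0, 0]
R4 ← R4 − (1/4)·R2: [0, 0, 0, 0, 0, 0]
2 nonzero rows, so rank(C) = 2.
C has 6 columns; by rank–nullity, nullity = 6 − 2 = 4.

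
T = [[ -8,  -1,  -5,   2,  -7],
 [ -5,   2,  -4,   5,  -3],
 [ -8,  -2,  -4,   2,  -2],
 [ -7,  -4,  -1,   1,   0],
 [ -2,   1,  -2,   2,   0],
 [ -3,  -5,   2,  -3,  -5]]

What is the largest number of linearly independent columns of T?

4

Row reduce to echelon form.
R2 ← R2 − (5/8)·R1: [0, 21/8, -7/8, 15/4, 11/8]
R3 ← R3 − R1: [0, -1, 1, 0, 5]
R4 ← R4 − (7/8)·R1: [0, -25/8, 27/8, -3/4, 49/8]
R5 ← R5 − (1/4)·R1: [0, 5/4, -3/4, 3/2, 7/4]
R6 ← R6 − (3/8)·R1: [0, -37/8, 31/8, -15/4, -19/8]
R3 ← R3 + (8/21)·R2: [0, 0, 2/3, 10/7, 116/21]
R4 ← R4 + (25/21)·R2: [0, 0, 7/3, 26/7, 163/21]
R5 ← R5 − (10/21)·R2: [0, 0, -1/3, -2/7, 23/21]
R6 ← R6 + (37/21)·R2: [0, 0, 7/3, 20/7, 1/21]
R4 ← R4 − (7/2)·R3: [0, 0, 0, -9/7, -81/7]
R5 ← R5 + (1/2)·R3: [0, 0, 0, 3/7, 27/7]
R6 ← R6 − (7/2)·R3: [0, 0, 0, -15/7, -135/7]
R5 ← R5 + (1/3)·R4: [0, 0, 0, 0, 0]
R6 ← R6 − (5/3)·R4: [0, 0, 0, 0, 0]
Echelon form has 4 nonzero rows, so rank(T) = 4.
The rank gives the maximum number of linearly independent columns: 4.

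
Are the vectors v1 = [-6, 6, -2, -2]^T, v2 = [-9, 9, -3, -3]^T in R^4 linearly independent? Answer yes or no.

no

Form the matrix with these vectors as rows and row reduce.
R2 ← R2 − (3/2)·R1: [0, 0, 0, 0]
1 nonzero row, so the 2 vectors span a space of dimension 1.
Since 1 < 2, the vectors are linearly dependent.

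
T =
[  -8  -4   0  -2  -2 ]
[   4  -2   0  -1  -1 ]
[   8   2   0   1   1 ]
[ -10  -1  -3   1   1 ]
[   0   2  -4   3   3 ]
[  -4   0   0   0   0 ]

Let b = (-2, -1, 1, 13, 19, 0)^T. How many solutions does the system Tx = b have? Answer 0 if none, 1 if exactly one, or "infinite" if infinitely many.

Row reduce the augmented matrix [T | b].
R2 ← R2 + (1/2)·R1: [0, -4, 0, -2, -2, -2]
R3 ← R3 + R1: [0, -2, 0, -1, -1, -1]
R4 ← R4 − (5/4)·R1: [0, 4, -3, 7/2, 7/2, 31/2]
R6 ← R6 − (1/2)·R1: [0, 2, 0, 1, 1, 1]
R3 ← R3 − (1/2)·R2: [0, 0, 0, 0, 0, 0]
R4 ← R4 + R2: [0, 0, -3, 3/2, 3/2, 27/2]
R5 ← R5 + (1/2)·R2: [0, 0, -4, 2, 2, 18]
R6 ← R6 + (1/2)·R2: [0, 0, 0, 0, 0, 0]
Swap R3 ↔ R4
R5 ← R5 − (4/3)·R3: [0, 0, 0, 0, 0, 0]
The echelon form has 3 nonzero rows, and every pivot lies in the first 5 columns, so rank(T) = rank([T|b]) = 3.
The system is consistent.
rank = 3 < 5 unknowns, so there are infinitely many solutions.

infinite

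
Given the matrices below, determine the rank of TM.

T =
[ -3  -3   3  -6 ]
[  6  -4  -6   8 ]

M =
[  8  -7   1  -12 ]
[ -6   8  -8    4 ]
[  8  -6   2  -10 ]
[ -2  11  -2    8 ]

2

First compute TM:
[[ 30, -87,  39, -54],
 [  8,  50,  10,  36]]
Now row reduce the product.
R2 ← R2 − (4/15)·R1: [0, 366/5, -2/5, 252/5]
2 nonzero rows, so rank(TM) = 2.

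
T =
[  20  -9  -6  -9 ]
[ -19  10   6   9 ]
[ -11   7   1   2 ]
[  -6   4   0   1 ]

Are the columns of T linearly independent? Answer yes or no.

Row reduce T to echelon form.
R2 ← R2 + (19/20)·R1: [0, 29/20, 3/10, 9/20]
R3 ← R3 + (11/20)·R1: [0, 41/20, -23/10, -59/20]
R4 ← R4 + (3/10)·R1: [0, 13/10, -9/5, -17/10]
R3 ← R3 − (41/29)·R2: [0, 0, -79/29, -104/29]
R4 ← R4 − (26/29)·R2: [0, 0, -60/29, -61/29]
R4 ← R4 − (60/79)·R3: [0, 0, 0, 49/79]
4 pivots among 4 columns.
Every column is a pivot column, so the columns are linearly independent.

yes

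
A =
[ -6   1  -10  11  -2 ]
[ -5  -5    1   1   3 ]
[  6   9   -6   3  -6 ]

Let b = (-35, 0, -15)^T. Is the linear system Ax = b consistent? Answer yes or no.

yes

Row reduce the augmented matrix [A | b].
R2 ← R2 − (5/6)·R1: [0, -35/6, 28/3, -49/6, 14/3, 175/6]
R3 ← R3 + R1: [0, 10, -16, 14, -8, -50]
R3 ← R3 + (12/7)·R2: [0, 0, 0, 0, 0, 0]
The echelon form has 2 nonzero rows, and every pivot lies in the first 5 columns, so rank(A) = rank([A|b]) = 2.
The system is consistent.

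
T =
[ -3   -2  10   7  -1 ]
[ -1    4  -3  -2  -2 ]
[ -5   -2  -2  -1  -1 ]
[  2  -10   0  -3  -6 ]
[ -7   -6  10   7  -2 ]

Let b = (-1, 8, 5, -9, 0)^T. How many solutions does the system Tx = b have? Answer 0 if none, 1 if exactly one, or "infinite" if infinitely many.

infinite

Row reduce the augmented matrix [T | b].
R2 ← R2 − (1/3)·R1: [0, 14/3, -19/3, -13/3, -5/3, 25/3]
R3 ← R3 − (5/3)·R1: [0, 4/3, -56/3, -38/3, 2/3, 20/3]
R4 ← R4 + (2/3)·R1: [0, -34/3, 20/3, 5/3, -20/3, -29/3]
R5 ← R5 − (7/3)·R1: [0, -4/3, -40/3, -28/3, 1/3, 7/3]
R3 ← R3 − (2/7)·R2: [0, 0, -118/7, -80/7, 8/7, 30/7]
R4 ← R4 + (17/7)·R2: [0, 0, -61/7, -62/7, -75/7, 74/7]
R5 ← R5 + (2/7)·R2: [0, 0, -106/7, -74/7, -1/7, 33/7]
R4 ← R4 − (61/118)·R3: [0, 0, 0, -174/59, -667/59, 493/59]
R5 ← R5 − (53/59)·R3: [0, 0, 0, -18/59, -69/59, 51/59]
R5 ← R5 − (3/29)·R4: [0, 0, 0, 0, 0, 0]
The echelon form has 4 nonzero rows, and every pivot lies in the first 5 columns, so rank(T) = rank([T|b]) = 4.
The system is consistent.
rank = 4 < 5 unknowns, so there are infinitely many solutions.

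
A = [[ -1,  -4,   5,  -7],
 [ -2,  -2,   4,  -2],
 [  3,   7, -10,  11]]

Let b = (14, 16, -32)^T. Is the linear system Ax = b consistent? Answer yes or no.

yes

Row reduce the augmented matrix [A | b].
R2 ← R2 − (2)·R1: [0, 6, -6, 12, -12]
R3 ← R3 + (3)·R1: [0, -5, 5, -10, 10]
R3 ← R3 + (5/6)·R2: [0, 0, 0, 0, 0]
The echelon form has 2 nonzero rows, and every pivot lies in the first 4 columns, so rank(A) = rank([A|b]) = 2.
The system is consistent.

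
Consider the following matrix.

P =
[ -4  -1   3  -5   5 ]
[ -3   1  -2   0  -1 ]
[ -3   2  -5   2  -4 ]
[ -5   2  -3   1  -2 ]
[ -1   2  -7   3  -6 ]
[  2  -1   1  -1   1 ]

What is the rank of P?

Row reduce to echelon form.
R2 ← R2 − (3/4)·R1: [0, 7/4, -17/4, 15/4, -19/4]
R3 ← R3 − (3/4)·R1: [0, 11/4, -29/4, 23/4, -31/4]
R4 ← R4 − (5/4)·R1: [0, 13/4, -27/4, 29/4, -33/4]
R5 ← R5 − (1/4)·R1: [0, 9/4, -31/4, 17/4, -29/4]
R6 ← R6 + (1/2)·R1: [0, -3/2, 5/2, -7/2, 7/2]
R3 ← R3 − (11/7)·R2: [0, 0, -4/7, -1/7, -2/7]
R4 ← R4 − (13/7)·R2: [0, 0, 8/7, 2/7, 4/7]
R5 ← R5 − (9/7)·R2: [0, 0, -16/7, -4/7, -8/7]
R6 ← R6 + (6/7)·R2: [0, 0, -8/7, -2/7, -4/7]
R4 ← R4 + (2)·R3: [0, 0, 0, 0, 0]
R5 ← R5 − (4)·R3: [0, 0, 0, 0, 0]
R6 ← R6 − (2)·R3: [0, 0, 0, 0, 0]
Echelon form has 3 nonzero rows, so rank(P) = 3.

3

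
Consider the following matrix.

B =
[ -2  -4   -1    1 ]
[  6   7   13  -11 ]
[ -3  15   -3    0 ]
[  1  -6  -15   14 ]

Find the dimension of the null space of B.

Row reduce to echelon form.
R2 ← R2 + (3)·R1: [0, -5, 10, -8]
R3 ← R3 − (3/2)·R1: [0, 21, -3/2, -3/2]
R4 ← R4 + (1/2)·R1: [0, -8, -31/2, 29/2]
R3 ← R3 + (21/5)·R2: [0, 0, 81/2, -351/10]
R4 ← R4 − (8/5)·R2: [0, 0, -63/2, 273/10]
R4 ← R4 + (7/9)·R3: [0, 0, 0, 0]
3 nonzero rows, so rank(B) = 3.
B has 4 columns; by rank–nullity, nullity = 4 − 3 = 1.

1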